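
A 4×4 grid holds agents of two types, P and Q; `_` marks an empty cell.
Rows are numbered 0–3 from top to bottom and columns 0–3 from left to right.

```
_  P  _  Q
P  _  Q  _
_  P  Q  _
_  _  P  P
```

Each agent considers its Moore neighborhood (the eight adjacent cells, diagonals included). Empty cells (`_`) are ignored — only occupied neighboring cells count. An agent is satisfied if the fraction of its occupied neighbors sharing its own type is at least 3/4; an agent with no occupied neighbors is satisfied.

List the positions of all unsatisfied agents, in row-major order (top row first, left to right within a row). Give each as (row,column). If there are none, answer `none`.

Row 0: (0,1)P 1/2 unhappy · (0,3)Q 1/1 ok
Row 1: (1,0)P 2/2 ok · (1,2)Q 2/4 unhappy
Row 2: (2,1)P 2/4 unhappy · (2,2)Q 1/4 unhappy
Row 3: (3,2)P 2/3 unhappy · (3,3)P 1/2 unhappy

(0,1), (1,2), (2,1), (2,2), (3,2), (3,3)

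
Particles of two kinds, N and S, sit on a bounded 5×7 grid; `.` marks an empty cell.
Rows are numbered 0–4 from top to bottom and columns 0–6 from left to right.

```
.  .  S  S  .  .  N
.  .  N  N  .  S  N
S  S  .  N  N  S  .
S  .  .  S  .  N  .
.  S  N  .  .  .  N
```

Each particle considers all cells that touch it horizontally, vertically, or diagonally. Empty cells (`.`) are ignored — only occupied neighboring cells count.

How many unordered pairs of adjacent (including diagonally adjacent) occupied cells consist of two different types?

Scan each occupied cell's neighbors to the right and below (and the two forward diagonals) so each pair is counted once.
Row 0: S(0,2)–S(0,3)= S(0,2)–N(1,2)≠ S(0,2)–N(1,3)≠ S(0,3)–N(1,3)≠ S(0,3)–N(1,2)≠ N(0,6)–N(1,6)= N(0,6)–S(1,5)≠  → 5/7 unlike.
Row 1: N(1,2)–N(1,3)= N(1,2)–N(2,3)= N(1,2)–S(2,1)≠ N(1,3)–N(2,3)= N(1,3)–N(2,4)= S(1,5)–N(1,6)≠ S(1,5)–S(2,5)= S(1,5)–N(2,4)≠ N(1,6)–S(2,5)≠  → 4/9 unlike.
Row 2: S(2,0)–S(2,1)= S(2,0)–S(3,0)= S(2,1)–S(3,0)= N(2,3)–N(2,4)= N(2,3)–S(3,3)≠ N(2,4)–S(2,5)≠ N(2,4)–N(3,5)= N(2,4)–S(3,3)≠ S(2,5)–N(3,5)≠  → 4/9 unlike.
Row 3: S(3,0)–S(4,1)= S(3,3)–N(4,2)≠ N(3,5)–N(4,6)=  → 1/3 unlike.
Row 4: S(4,1)–N(4,2)≠  → 1/1 unlike.
Total adjacent occupied pairs: 29; unlike-type pairs: 15.

15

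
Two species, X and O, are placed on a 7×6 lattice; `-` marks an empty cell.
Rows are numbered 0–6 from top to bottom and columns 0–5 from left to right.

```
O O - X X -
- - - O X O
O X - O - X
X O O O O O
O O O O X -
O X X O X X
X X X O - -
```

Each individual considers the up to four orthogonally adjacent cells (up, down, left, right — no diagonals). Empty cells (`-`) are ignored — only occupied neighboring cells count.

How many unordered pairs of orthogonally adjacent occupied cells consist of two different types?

Scan each occupied cell's neighbors to the right and below so each pair is counted once.
Row 0: O(0,0)–O(0,1)= X(0,3)–X(0,4)= X(0,3)–O(1,3)≠ X(0,4)–X(1,4)=  → 1/4 unlike.
Row 1: O(1,3)–X(1,4)≠ O(1,3)–O(2,3)= X(1,4)–O(1,5)≠ O(1,5)–X(2,5)≠  → 3/4 unlike.
Row 2: O(2,0)–X(2,1)≠ O(2,0)–X(3,0)≠ X(2,1)–O(3,1)≠ O(2,3)–O(3,3)= X(2,5)–O(3,5)≠  → 4/5 unlike.
Row 3: X(3,0)–O(3,1)≠ X(3,0)–O(4,0)≠ O(3,1)–O(3,2)= O(3,1)–O(4,1)= O(3,2)–O(3,3)= O(3,2)–O(4,2)= O(3,3)–O(3,4)= O(3,3)–O(4,3)= O(3,4)–O(3,5)= O(3,4)–X(4,4)≠  → 3/10 unlike.
Row 4: O(4,0)–O(4,1)= O(4,0)–O(5,0)= O(4,1)–O(4,2)= O(4,1)–X(5,1)≠ O(4,2)–O(4,3)= O(4,2)–X(5,2)≠ O(4,3)–X(4,4)≠ O(4,3)–O(5,3)= X(4,4)–X(5,4)=  → 3/9 unlike.
Row 5: O(5,0)–X(5,1)≠ O(5,0)–X(6,0)≠ X(5,1)–X(5,2)= X(5,1)–X(6,1)= X(5,2)–O(5,3)≠ X(5,2)–X(6,2)= O(5,3)–X(5,4)≠ O(5,3)–O(6,3)= X(5,4)–X(5,5)=  → 4/9 unlike.
Row 6: X(6,0)–X(6,1)= X(6,1)–X(6,2)= X(6,2)–O(6,3)≠  → 1/3 unlike.
Total adjacent occupied pairs: 44; unlike-type pairs: 19.

19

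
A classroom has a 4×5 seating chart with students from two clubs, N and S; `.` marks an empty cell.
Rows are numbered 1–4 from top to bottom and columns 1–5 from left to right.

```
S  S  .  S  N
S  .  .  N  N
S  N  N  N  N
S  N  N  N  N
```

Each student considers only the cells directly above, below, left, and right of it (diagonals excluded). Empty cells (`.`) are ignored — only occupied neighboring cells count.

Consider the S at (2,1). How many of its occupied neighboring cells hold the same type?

Occupied neighbors of (2,1): (1,1)=S, (3,1)=S.
Same type (S): 2 of 2.

2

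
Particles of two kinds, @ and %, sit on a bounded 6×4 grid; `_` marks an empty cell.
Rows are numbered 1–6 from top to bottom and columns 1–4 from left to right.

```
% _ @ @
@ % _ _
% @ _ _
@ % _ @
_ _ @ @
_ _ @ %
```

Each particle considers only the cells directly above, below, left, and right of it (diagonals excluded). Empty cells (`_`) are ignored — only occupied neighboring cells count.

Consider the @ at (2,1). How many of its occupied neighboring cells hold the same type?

Occupied neighbors of (2,1): (1,1)=%, (3,1)=%, (2,2)=%.
Same type (@): 0 of 3.

0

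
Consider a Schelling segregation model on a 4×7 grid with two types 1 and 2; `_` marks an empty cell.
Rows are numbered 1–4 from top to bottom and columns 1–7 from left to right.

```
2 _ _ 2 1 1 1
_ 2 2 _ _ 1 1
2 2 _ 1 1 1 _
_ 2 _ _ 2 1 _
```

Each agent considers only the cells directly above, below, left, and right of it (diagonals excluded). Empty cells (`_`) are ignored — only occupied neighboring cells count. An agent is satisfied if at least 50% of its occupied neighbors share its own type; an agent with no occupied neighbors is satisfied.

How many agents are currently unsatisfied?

2

(1,1)2 0/0 ✓
(1,4)2 0/1 ✗
(1,5)1 1/2 ✓
(1,6)1 3/3 ✓
(1,7)1 2/2 ✓
(2,2)2 2/2 ✓
(2,3)2 1/1 ✓
(2,6)1 3/3 ✓
(2,7)1 2/2 ✓
(3,1)2 1/1 ✓
(3,2)2 3/3 ✓
(3,4)1 1/1 ✓
(3,5)1 2/3 ✓
(3,6)1 3/3 ✓
(4,2)2 1/1 ✓
(4,5)2 0/2 ✗
(4,6)1 1/2 ✓
Unsatisfied: (1,4), (4,5) — 2 in total.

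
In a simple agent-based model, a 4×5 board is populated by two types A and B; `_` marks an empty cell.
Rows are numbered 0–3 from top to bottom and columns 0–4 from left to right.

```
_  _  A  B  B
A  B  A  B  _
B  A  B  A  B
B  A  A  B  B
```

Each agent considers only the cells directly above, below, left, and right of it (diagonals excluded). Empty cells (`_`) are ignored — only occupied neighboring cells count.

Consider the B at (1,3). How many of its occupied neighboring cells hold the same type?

Occupied neighbors of (1,3): (0,3)=B, (2,3)=A, (1,2)=A.
Same type (B): 1 of 3.

1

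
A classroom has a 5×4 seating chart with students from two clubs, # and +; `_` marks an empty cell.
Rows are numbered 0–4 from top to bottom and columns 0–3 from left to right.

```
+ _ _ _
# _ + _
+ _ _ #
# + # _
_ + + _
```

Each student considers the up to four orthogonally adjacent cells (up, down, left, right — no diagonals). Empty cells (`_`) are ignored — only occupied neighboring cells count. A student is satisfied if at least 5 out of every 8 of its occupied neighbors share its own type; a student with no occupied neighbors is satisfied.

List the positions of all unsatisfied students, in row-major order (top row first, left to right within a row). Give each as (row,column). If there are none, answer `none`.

Row 0: (0,0)+ 0/1 not
Row 1: (1,0)# 0/2 not · (1,2)+ 0/0 satisfied
Row 2: (2,0)+ 0/2 not · (2,3)# 0/0 satisfied
Row 3: (3,0)# 0/2 not · (3,1)+ 1/3 not · (3,2)# 0/2 not
Row 4: (4,1)+ 2/2 satisfied · (4,2)+ 1/2 not

(0,0), (1,0), (2,0), (3,0), (3,1), (3,2), (4,2)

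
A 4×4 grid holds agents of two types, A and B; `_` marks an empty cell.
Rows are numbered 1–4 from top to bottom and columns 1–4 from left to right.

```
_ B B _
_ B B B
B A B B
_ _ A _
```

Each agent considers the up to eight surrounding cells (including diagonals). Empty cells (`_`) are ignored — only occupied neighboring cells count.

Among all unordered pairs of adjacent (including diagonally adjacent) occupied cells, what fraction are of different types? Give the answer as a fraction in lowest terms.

3/11

Scan each occupied cell's neighbors to the right and below (and the two forward diagonals) so each pair is counted once.
From row 1: 0 unlike of 6 pairs (running 0/6).
From row 2: 2 unlike of 10 pairs (running 2/16).
From row 3: 4 unlike of 6 pairs (running 6/22).
Total adjacent occupied pairs: 22; unlike-type pairs: 6.
6/22 reduces to 3/11.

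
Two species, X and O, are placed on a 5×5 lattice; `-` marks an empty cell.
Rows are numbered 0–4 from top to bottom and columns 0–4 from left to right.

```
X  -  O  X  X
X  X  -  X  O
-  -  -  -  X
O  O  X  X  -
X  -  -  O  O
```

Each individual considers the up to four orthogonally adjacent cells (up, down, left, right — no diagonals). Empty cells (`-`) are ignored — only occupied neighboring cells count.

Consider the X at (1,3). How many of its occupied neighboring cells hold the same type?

Occupied neighbors of (1,3): (0,3)=X, (1,4)=O.
Same type (X): 1 of 2.

1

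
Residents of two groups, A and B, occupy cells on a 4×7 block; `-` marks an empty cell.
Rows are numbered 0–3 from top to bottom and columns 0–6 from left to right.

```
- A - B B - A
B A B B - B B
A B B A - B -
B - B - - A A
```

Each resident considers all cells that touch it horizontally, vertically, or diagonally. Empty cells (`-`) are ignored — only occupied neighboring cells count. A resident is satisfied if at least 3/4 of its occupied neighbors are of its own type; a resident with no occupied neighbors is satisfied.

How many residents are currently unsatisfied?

15

Row 0: (0,1)A 1/3 not · (0,3)B 3/3 satisfied · (0,4)B 3/3 satisfied · (0,6)A 0/2 not
Row 1: (1,0)B 1/4 not · (1,1)A 2/6 not · (1,2)B 4/7 not · (1,3)B 4/5 satisfied · (1,5)B 3/4 satisfied · (1,6)B 2/3 not
Row 2: (2,0)A 1/4 not · (2,1)B 5/7 not · (2,2)B 4/6 not · (2,3)A 0/4 not · (2,5)B 2/4 not
Row 3: (3,0)B 1/2 not · (3,2)B 2/3 not · (3,5)A 1/2 not · (3,6)A 1/2 not
Unsatisfied: (0,1), (0,6), (1,0), (1,1), (1,2), (1,6), (2,0), (2,1), (2,2), (2,3), (2,5), (3,0), (3,2), (3,5), (3,6) — 15 in total.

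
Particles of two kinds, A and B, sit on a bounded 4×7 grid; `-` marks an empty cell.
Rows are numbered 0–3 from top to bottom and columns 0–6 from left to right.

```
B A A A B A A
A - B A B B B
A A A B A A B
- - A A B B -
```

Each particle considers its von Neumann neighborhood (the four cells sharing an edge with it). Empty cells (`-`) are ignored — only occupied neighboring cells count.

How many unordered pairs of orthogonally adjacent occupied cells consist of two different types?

20

Scan each occupied cell's neighbors to the right and below so each pair is counted once.
Row 0: B(0,0)–A(0,1)≠ B(0,0)–A(1,0)≠ A(0,1)–A(0,2)= A(0,2)–A(0,3)= A(0,2)–B(1,2)≠ A(0,3)–B(0,4)≠ A(0,3)–A(1,3)= B(0,4)–A(0,5)≠ B(0,4)–B(1,4)= A(0,5)–A(0,6)= A(0,5)–B(1,5)≠ A(0,6)–B(1,6)≠  → 7/12 unlike.
Row 1: A(1,0)–A(2,0)= B(1,2)–A(1,3)≠ B(1,2)–A(2,2)≠ A(1,3)–B(1,4)≠ A(1,3)–B(2,3)≠ B(1,4)–B(1,5)= B(1,4)–A(2,4)≠ B(1,5)–B(1,6)= B(1,5)–A(2,5)≠ B(1,6)–B(2,6)=  → 6/10 unlike.
Row 2: A(2,0)–A(2,1)= A(2,1)–A(2,2)= A(2,2)–B(2,3)≠ A(2,2)–A(3,2)= B(2,3)–A(2,4)≠ B(2,3)–A(3,3)≠ A(2,4)–A(2,5)= A(2,4)–B(3,4)≠ A(2,5)–B(2,6)≠ A(2,5)–B(3,5)≠  → 6/10 unlike.
Row 3: A(3,2)–A(3,3)= A(3,3)–B(3,4)≠ B(3,4)–B(3,5)=  → 1/3 unlike.
Total adjacent occupied pairs: 35; unlike-type pairs: 20.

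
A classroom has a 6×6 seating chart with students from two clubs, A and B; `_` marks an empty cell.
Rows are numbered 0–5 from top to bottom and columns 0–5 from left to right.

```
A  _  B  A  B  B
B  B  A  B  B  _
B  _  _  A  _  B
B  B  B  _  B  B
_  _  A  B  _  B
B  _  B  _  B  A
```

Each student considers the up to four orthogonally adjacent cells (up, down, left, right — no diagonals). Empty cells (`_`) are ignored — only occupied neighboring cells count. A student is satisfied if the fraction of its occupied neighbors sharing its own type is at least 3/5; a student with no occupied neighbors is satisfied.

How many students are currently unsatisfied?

(0,0)A 0/1 ✗
(0,2)B 0/2 ✗
(0,3)A 0/3 ✗
(0,4)B 2/3 ✓
(0,5)B 1/1 ✓
(1,0)B 2/3 ✓
(1,1)B 1/2 ✗
(1,2)A 0/3 ✗
(1,3)B 1/4 ✗
(1,4)B 2/2 ✓
(2,0)B 2/2 ✓
(2,3)A 0/1 ✗
(2,5)B 1/1 ✓
(3,0)B 2/2 ✓
(3,1)B 2/2 ✓
(3,2)B 1/2 ✗
(3,4)B 1/1 ✓
(3,5)B 3/3 ✓
(4,2)A 0/3 ✗
(4,3)B 0/1 ✗
(4,5)B 1/2 ✗
(5,0)B 0/0 ✓
(5,2)B 0/1 ✗
(5,4)B 0/1 ✗
(5,5)A 0/2 ✗
Unsatisfied: (0,0), (0,2), (0,3), (1,1), (1,2), (1,3), (2,3), (3,2), (4,2), (4,3), (4,5), (5,2), (5,4), (5,5) — 14 in total.

14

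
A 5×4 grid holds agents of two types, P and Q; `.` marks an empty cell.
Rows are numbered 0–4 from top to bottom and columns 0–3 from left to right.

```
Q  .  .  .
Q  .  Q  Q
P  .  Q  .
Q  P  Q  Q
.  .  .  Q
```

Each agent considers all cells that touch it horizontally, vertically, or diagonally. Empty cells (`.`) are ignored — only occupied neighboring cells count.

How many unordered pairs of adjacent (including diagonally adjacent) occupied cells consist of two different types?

Scan each occupied cell's neighbors to the right and below (and the two forward diagonals) so each pair is counted once.
From row 0: 0 unlike of 1 pairs (running 0/1).
From row 1: 1 unlike of 4 pairs (running 1/5).
From row 2: 2 unlike of 5 pairs (running 3/10).
From row 3: 2 unlike of 5 pairs (running 5/15).
Total adjacent occupied pairs: 15; unlike-type pairs: 5.

5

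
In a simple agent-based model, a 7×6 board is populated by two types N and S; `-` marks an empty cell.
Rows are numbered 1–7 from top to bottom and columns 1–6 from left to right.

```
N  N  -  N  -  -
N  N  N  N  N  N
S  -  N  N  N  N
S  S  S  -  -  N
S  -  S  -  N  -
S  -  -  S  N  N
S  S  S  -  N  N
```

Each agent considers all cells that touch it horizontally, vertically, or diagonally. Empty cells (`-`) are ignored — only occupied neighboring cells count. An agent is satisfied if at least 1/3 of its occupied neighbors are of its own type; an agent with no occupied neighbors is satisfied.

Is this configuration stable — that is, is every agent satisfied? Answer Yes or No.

(1,1)N 3/3 satisfied
(1,2)N 4/4 satisfied
(1,4)N 3/3 satisfied
(2,1)N 3/4 satisfied
(2,2)N 5/6 satisfied
(2,3)N 6/6 satisfied
(2,4)N 6/6 satisfied
(2,5)N 6/6 satisfied
(2,6)N 3/3 satisfied
(3,1)S 2/4 satisfied
(3,3)N 4/6 satisfied
(3,4)N 5/6 satisfied
(3,5)N 6/6 satisfied
(3,6)N 4/4 satisfied
(4,1)S 3/3 satisfied
(4,2)S 5/6 satisfied
(4,3)S 2/4 satisfied
(4,6)N 3/3 satisfied
(5,1)S 3/3 satisfied
(5,3)S 3/3 satisfied
(5,5)N 3/4 satisfied
(6,1)S 3/3 satisfied
(6,4)S 2/5 satisfied
(6,5)N 4/5 satisfied
(6,6)N 4/4 satisfied
(7,1)S 2/2 satisfied
(7,2)S 3/3 satisfied
(7,3)S 2/2 satisfied
(7,5)N 3/4 satisfied
(7,6)N 3/3 satisfied
All meet the threshold, so the configuration is stable.

Yes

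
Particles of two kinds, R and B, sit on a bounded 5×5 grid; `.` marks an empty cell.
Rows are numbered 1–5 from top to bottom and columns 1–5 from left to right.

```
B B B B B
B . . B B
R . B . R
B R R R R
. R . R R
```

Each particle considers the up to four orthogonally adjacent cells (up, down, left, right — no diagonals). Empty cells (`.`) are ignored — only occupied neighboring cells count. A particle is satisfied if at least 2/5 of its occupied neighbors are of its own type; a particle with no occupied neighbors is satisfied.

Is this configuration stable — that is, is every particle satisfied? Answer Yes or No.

No

(1,1)B 2/2 ✓
(1,2)B 2/2 ✓
(1,3)B 2/2 ✓
(1,4)B 3/3 ✓
(1,5)B 2/2 ✓
(2,1)B 1/2 ✓
(2,4)B 2/2 ✓
(2,5)B 2/3 ✓
(3,1)R 0/2 ✗
(3,3)B 0/1 ✗
(3,5)R 1/2 ✓
(4,1)B 0/2 ✗
(4,2)R 2/3 ✓
(4,3)R 2/3 ✓
(4,4)R 3/3 ✓
(4,5)R 3/3 ✓
(5,2)R 1/1 ✓
(5,4)R 2/2 ✓
(5,5)R 2/2 ✓
For instance (3,1) has only 0/2 same-type neighbors, below 2/5.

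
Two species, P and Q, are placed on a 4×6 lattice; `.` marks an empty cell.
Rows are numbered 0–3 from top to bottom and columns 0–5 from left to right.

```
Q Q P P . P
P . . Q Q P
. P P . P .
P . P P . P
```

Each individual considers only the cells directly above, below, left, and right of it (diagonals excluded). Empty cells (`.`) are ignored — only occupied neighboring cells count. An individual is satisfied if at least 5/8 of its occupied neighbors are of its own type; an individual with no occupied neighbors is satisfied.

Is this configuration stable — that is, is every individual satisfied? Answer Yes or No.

No

(0,0)Q 1/2 not
(0,1)Q 1/2 not
(0,2)P 1/2 not
(0,3)P 1/2 not
(0,5)P 1/1 satisfied
(1,0)P 0/1 not
(1,3)Q 1/2 not
(1,4)Q 1/3 not
(1,5)P 1/2 not
(2,1)P 1/1 satisfied
(2,2)P 2/2 satisfied
(2,4)P 0/1 not
(3,0)P 0/0 satisfied
(3,2)P 2/2 satisfied
(3,3)P 1/1 satisfied
(3,5)P 0/0 satisfied
For instance (0,0) has only 1/2 same-type neighbors, below 5/8.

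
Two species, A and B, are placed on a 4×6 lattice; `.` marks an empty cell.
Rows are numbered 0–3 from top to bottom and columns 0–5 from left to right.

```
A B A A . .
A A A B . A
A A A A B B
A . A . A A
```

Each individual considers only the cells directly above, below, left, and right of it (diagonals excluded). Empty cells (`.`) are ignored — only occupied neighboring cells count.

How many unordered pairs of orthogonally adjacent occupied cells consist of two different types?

Scan each occupied cell's neighbors to the right and below so each pair is counted once.
From row 0: 4 unlike of 7 pairs (running 4/7).
From row 1: 3 unlike of 8 pairs (running 7/15).
From row 2: 3 unlike of 9 pairs (running 10/24).
From row 3: 0 unlike of 1 pairs (running 10/25).
Total adjacent occupied pairs: 25; unlike-type pairs: 10.

10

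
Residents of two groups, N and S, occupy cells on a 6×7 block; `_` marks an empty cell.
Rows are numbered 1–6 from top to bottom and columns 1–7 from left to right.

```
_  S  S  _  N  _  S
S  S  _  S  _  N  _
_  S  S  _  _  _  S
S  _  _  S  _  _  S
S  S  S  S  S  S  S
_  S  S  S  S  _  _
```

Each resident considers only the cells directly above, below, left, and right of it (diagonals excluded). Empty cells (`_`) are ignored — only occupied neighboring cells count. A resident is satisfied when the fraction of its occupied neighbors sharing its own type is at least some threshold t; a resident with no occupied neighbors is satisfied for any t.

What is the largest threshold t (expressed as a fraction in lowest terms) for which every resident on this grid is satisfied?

Row 1: (1,2)S 2/2 · (1,3)S 1/1 · (1,5)N — no occupied neighbors · (1,7)S — no occupied neighbors
Row 2: (2,1)S 1/1 · (2,2)S 3/3 · (2,4)S — no occupied neighbors · (2,6)N — no occupied neighbors
Row 3: (3,2)S 2/2 · (3,3)S 1/1 · (3,7)S 1/1
Row 4: (4,1)S 1/1 · (4,4)S 1/1 · (4,7)S 2/2
Row 5: (5,1)S 2/2 · (5,2)S 3/3 · (5,3)S 3/3 · (5,4)S 4/4 · (5,5)S 3/3 · (5,6)S 2/2 · (5,7)S 2/2
Row 6: (6,2)S 2/2 · (6,3)S 3/3 · (6,4)S 3/3 · (6,5)S 2/2
The smallest same-type fraction is 2/2 at (1,2), which reduces to 1/1. Any threshold above that leaves this resident unsatisfied.

1/1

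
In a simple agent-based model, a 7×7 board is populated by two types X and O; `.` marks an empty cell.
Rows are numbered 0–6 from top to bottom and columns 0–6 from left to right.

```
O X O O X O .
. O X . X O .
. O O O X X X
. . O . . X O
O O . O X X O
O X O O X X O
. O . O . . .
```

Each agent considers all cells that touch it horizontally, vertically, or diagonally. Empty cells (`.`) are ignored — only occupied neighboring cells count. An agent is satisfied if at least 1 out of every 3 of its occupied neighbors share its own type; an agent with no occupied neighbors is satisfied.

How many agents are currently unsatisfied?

Row 0: (0,0)O 1/2 ✓ · (0,1)X 1/4 ✗ · (0,2)O 2/4 ✓ · (0,3)O 1/4 ✗ · (0,4)X 1/4 ✗ · (0,5)O 1/3 ✓
Row 1: (1,1)O 4/6 ✓ · (1,2)X 1/7 ✗ · (1,4)X 3/7 ✓ · (1,5)O 1/6 ✗
Row 2: (2,1)O 3/4 ✓ · (2,2)O 4/5 ✓ · (2,3)O 2/5 ✓ · (2,4)X 3/5 ✓ · (2,5)X 4/6 ✓ · (2,6)X 2/4 ✓
Row 3: (3,2)O 5/5 ✓ · (3,5)X 5/7 ✓ · (3,6)O 1/5 ✗
Row 4: (4,0)O 2/3 ✓ · (4,1)O 4/5 ✓ · (4,3)O 3/5 ✓ · (4,4)X 4/6 ✓ · (4,5)X 4/7 ✓ · (4,6)O 2/5 ✓
Row 5: (5,0)O 3/4 ✓ · (5,1)X 0/5 ✗ · (5,2)O 5/6 ✓ · (5,3)O 3/5 ✓ · (5,4)X 3/6 ✓ · (5,5)X 3/5 ✓ · (5,6)O 1/3 ✓
Row 6: (6,1)O 2/3 ✓ · (6,3)O 2/3 ✓
Unsatisfied: (0,1), (0,3), (0,4), (1,2), (1,5), (3,6), (5,1) — 7 in total.

7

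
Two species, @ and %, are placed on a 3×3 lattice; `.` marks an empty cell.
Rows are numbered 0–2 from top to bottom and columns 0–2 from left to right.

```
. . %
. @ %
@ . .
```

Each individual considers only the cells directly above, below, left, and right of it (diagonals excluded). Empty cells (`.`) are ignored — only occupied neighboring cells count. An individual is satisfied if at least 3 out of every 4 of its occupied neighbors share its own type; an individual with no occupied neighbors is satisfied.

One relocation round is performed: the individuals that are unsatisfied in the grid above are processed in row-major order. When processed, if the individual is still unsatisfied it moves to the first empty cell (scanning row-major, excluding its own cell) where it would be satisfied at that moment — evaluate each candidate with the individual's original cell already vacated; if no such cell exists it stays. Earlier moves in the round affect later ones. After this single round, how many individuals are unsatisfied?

0

Initially unsatisfied (in order): (1,1), (1,2).
  (1,1) → (0,0).
  (1,2): now satisfied by earlier moves; stays.
Resulting grid:
@ . %
. . %
@ . .
All satisfied now.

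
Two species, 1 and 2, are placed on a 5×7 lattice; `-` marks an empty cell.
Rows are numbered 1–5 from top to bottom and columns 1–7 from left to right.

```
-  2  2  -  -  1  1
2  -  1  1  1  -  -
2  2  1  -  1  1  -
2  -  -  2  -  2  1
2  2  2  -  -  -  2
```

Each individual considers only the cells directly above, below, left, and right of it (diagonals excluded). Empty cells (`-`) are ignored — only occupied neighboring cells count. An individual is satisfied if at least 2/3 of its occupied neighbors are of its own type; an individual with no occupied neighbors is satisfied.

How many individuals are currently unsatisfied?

7

Row 1: (1,2)2 1/1 satisfied · (1,3)2 1/2 not · (1,6)1 1/1 satisfied · (1,7)1 1/1 satisfied
Row 2: (2,1)2 1/1 satisfied · (2,3)1 2/3 satisfied · (2,4)1 2/2 satisfied · (2,5)1 2/2 satisfied
Row 3: (3,1)2 3/3 satisfied · (3,2)2 1/2 not · (3,3)1 1/2 not · (3,5)1 2/2 satisfied · (3,6)1 1/2 not
Row 4: (4,1)2 2/2 satisfied · (4,4)2 0/0 satisfied · (4,6)2 0/2 not · (4,7)1 0/2 not
Row 5: (5,1)2 2/2 satisfied · (5,2)2 2/2 satisfied · (5,3)2 1/1 satisfied · (5,7)2 0/1 not
Unsatisfied: (1,3), (3,2), (3,3), (3,6), (4,6), (4,7), (5,7) — 7 in total.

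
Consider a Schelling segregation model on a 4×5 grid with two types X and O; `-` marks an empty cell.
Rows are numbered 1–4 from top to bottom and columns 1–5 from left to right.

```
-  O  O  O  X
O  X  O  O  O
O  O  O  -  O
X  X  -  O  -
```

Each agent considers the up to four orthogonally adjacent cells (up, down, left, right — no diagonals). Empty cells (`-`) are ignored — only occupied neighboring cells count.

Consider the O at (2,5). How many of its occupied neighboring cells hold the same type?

2

Occupied neighbors of (2,5): (1,5)=X, (3,5)=O, (2,4)=O.
Same type (O): 2 of 3.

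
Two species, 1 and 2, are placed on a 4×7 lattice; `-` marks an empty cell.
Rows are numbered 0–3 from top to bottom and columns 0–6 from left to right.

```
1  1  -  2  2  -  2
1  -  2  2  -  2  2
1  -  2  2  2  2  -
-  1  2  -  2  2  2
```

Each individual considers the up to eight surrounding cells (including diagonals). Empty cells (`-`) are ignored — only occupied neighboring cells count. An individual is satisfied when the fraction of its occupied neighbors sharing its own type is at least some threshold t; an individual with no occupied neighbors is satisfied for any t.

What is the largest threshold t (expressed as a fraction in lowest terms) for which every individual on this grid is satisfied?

(0,0)1 2/2
(0,1)1 2/3
(0,3)2 3/3
(0,4)2 3/3
(0,6)2 2/2
(1,0)1 3/3
(1,2)2 4/5
(1,3)2 6/6
(1,5)2 5/5
(1,6)2 3/3
(2,0)1 2/2
(2,2)2 4/5
(2,3)2 6/6
(2,4)2 6/6
(2,5)2 6/6
(3,1)1 1/3
(3,2)2 2/3
(3,4)2 4/4
(3,5)2 4/4
(3,6)2 2/2
The smallest same-type fraction is 1/3 at (3,1), which reduces to 1/3. Any threshold above that leaves this individual unsatisfied.

1/3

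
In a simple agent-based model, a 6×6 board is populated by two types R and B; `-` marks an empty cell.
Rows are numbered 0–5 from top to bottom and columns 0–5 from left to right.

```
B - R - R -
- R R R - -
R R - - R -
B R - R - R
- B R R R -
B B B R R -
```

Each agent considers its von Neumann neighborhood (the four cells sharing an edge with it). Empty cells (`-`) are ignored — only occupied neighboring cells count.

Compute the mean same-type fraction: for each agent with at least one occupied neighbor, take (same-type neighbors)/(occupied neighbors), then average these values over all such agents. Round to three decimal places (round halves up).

0.750

Row 0: (0,0)B — no occupied neighbors · (0,2)R 1/1 · (0,4)R — no occupied neighbors
Row 1: (1,1)R 2/2 · (1,2)R 3/3 · (1,3)R 1/1
Row 2: (2,0)R 1/2 · (2,1)R 3/3 · (2,4)R — no occupied neighbors
Row 3: (3,0)B 0/2 · (3,1)R 1/3 · (3,3)R 1/1 · (3,5)R — no occupied neighbors
Row 4: (4,1)B 1/3 · (4,2)R 1/3 · (4,3)R 4/4 · (4,4)R 2/2
Row 5: (5,0)B 1/1 · (5,1)B 3/3 · (5,2)B 1/3 · (5,3)R 2/3 · (5,4)R 2/2
Sum over 18 agents: 1/1 + 2/2 + 3/3 + 1/1 + 1/2 + 3/3 + 0/2 + 1/3 + 1/1 + 1/3 + 1/3 + 4/4 + 2/2 + 1/1 + 3/3 + 1/3 + 2/3 + 2/2 = 27/2; mean = 27/2 ÷ 18 = 3/4 = 0.75 → 0.750.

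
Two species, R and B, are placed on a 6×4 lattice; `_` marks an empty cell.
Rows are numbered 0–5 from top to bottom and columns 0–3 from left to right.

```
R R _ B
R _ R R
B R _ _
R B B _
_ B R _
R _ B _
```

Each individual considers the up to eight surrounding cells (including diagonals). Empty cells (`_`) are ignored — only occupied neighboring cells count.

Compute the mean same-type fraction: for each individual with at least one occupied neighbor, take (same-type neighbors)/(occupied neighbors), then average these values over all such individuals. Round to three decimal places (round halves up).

0.467

(0,0)R 2/2
(0,1)R 3/3
(0,3)B 0/2
(1,0)R 3/4
(1,2)R 3/4
(1,3)R 1/2
(2,0)B 1/4
(2,1)R 3/6
(3,0)R 1/4
(3,1)B 3/6
(3,2)B 2/4
(4,1)B 3/6
(4,2)R 0/4
(5,0)R 0/1
(5,2)B 1/2
Sum over 15 individuals: 2/2 + 3/3 + 0/2 + 3/4 + 3/4 + 1/2 + 1/4 + 3/6 + 1/4 + 3/6 + 2/4 + 3/6 + 0/4 + 0/1 + 1/2 = 7; mean = 7 ÷ 15 = 7/15 = 0.466666… → 0.467.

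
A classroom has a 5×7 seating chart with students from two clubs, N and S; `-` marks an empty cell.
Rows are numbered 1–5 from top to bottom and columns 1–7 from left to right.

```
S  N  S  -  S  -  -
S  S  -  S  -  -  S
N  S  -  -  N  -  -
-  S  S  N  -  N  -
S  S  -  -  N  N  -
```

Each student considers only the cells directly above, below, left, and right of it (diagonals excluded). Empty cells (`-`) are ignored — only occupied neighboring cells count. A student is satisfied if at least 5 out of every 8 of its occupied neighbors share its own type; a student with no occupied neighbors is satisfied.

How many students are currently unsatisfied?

6

(1,1)S 1/2 not
(1,2)N 0/3 not
(1,3)S 0/1 not
(1,5)S 0/0 satisfied
(2,1)S 2/3 satisfied
(2,2)S 2/3 satisfied
(2,4)S 0/0 satisfied
(2,7)S 0/0 satisfied
(3,1)N 0/2 not
(3,2)S 2/3 satisfied
(3,5)N 0/0 satisfied
(4,2)S 3/3 satisfied
(4,3)S 1/2 not
(4,4)N 0/1 not
(4,6)N 1/1 satisfied
(5,1)S 1/1 satisfied
(5,2)S 2/2 satisfied
(5,5)N 1/1 satisfied
(5,6)N 2/2 satisfied
Unsatisfied: (1,1), (1,2), (1,3), (3,1), (4,3), (4,4) — 6 in total.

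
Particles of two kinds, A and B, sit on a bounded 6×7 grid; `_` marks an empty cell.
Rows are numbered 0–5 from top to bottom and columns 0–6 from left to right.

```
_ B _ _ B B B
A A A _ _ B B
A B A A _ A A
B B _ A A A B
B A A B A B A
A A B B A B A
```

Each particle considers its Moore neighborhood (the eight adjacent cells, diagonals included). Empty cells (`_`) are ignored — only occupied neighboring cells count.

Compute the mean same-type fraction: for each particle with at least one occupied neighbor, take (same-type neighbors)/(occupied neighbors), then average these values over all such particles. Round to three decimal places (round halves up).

0.522

Row 0: (0,1)B 0/3 · (0,4)B 2/2 · (0,5)B 4/4 · (0,6)B 3/3
Row 1: (1,0)A 2/4 · (1,1)A 4/6 · (1,2)A 3/5 · (1,5)B 4/6 · (1,6)B 3/5
Row 2: (2,0)A 2/5 · (2,1)B 2/7 · (2,2)A 4/6 · (2,3)A 4/4 · (2,5)A 3/6 · (2,6)A 2/5
Row 3: (3,0)B 3/5 · (3,1)B 3/7 · (3,3)A 5/6 · (3,4)A 5/7 · (3,5)A 5/7 · (3,6)B 1/5
Row 4: (4,0)B 2/5 · (4,1)A 3/7 · (4,2)A 3/7 · (4,3)B 2/7 · (4,4)A 4/8 · (4,5)B 2/8 · (4,6)A 2/5
Row 5: (5,0)A 2/3 · (5,1)A 3/5 · (5,2)B 2/5 · (5,3)B 2/5 · (5,4)A 1/5 · (5,5)B 1/5 · (5,6)A 1/3
Sum over 35 particles: 0/3 + 2/2 + 4/4 + 3/3 + 2/4 + 4/6 + 3/5 + 4/6 + 3/5 + 2/5 + 2/7 + 4/6 + 4/4 + 3/6 + 2/5 + 3/5 + 3/7 + 5/6 + 5/7 + 5/7 + 1/5 + 2/5 + 3/7 + 3/7 + 2/7 + 4/8 + 2/8 + 2/5 + 2/3 + 3/5 + 2/5 + 2/5 + 1/5 + 1/5 + 1/3 = 7673/420; mean = 7673/420 ÷ 35 = 7673/14700 = 0.521972… → 0.522.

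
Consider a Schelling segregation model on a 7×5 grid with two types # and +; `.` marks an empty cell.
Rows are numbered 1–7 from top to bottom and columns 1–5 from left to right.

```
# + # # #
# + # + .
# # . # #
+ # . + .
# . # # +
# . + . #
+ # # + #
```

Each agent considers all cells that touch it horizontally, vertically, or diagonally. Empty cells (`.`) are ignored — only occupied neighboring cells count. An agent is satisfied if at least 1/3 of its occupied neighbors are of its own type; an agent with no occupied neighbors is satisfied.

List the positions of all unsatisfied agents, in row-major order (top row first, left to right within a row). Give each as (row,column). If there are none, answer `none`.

(1,2), (2,2), (2,4), (4,1), (4,4), (6,3), (7,1), (7,4)

Row 1: (1,1)# 1/3 ✓ · (1,2)+ 1/5 ✗ · (1,3)# 2/5 ✓ · (1,4)# 3/4 ✓ · (1,5)# 1/2 ✓
Row 2: (2,1)# 3/5 ✓ · (2,2)+ 1/7 ✗ · (2,3)# 4/7 ✓ · (2,4)+ 0/6 ✗
Row 3: (3,1)# 3/5 ✓ · (3,2)# 4/6 ✓ · (3,4)# 2/4 ✓ · (3,5)# 1/3 ✓
Row 4: (4,1)+ 0/4 ✗ · (4,2)# 4/5 ✓ · (4,4)+ 1/5 ✗
Row 5: (5,1)# 2/3 ✓ · (5,3)# 2/4 ✓ · (5,4)# 2/5 ✓ · (5,5)+ 1/3 ✓
Row 6: (6,1)# 2/3 ✓ · (6,3)+ 1/5 ✗ · (6,5)# 2/4 ✓
Row 7: (7,1)+ 0/2 ✗ · (7,2)# 2/4 ✓ · (7,3)# 1/3 ✓ · (7,4)+ 1/4 ✗ · (7,5)# 1/2 ✓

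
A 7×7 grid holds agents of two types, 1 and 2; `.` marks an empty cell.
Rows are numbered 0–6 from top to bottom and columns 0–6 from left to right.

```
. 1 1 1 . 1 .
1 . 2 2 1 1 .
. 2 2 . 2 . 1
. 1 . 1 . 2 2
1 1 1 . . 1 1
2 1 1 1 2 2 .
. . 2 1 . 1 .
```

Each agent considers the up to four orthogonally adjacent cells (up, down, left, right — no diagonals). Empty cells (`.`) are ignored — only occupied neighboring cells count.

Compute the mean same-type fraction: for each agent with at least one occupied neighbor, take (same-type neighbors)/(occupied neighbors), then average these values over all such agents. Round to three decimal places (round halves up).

Row 0: (0,1)1 1/1 · (0,2)1 2/3 · (0,3)1 1/2 · (0,5)1 1/1
Row 1: (1,0)1 — no occupied neighbors · (1,2)2 2/3 · (1,3)2 1/3 · (1,4)1 1/3 · (1,5)1 2/2
Row 2: (2,1)2 1/2 · (2,2)2 2/2 · (2,4)2 0/1 · (2,6)1 0/1
Row 3: (3,1)1 1/2 · (3,3)1 — no occupied neighbors · (3,5)2 1/2 · (3,6)2 1/3
Row 4: (4,0)1 1/2 · (4,1)1 4/4 · (4,2)1 2/2 · (4,5)1 1/3 · (4,6)1 1/2
Row 5: (5,0)2 0/2 · (5,1)1 2/3 · (5,2)1 3/4 · (5,3)1 2/3 · (5,4)2 1/2 · (5,5)2 1/3
Row 6: (6,2)2 0/2 · (6,3)1 1/2 · (6,5)1 0/1
Sum over 29 agents: 1/1 + 2/3 + 1/2 + 1/1 + 2/3 + 1/3 + 1/3 + 2/2 + 1/2 + 2/2 + 0/1 + 0/1 + 1/2 + 1/2 + 1/3 + 1/2 + 4/4 + 2/2 + 1/3 + 1/2 + 0/2 + 2/3 + 3/4 + 2/3 + 1/2 + 1/3 + 0/2 + 1/2 + 0/1 = 181/12; mean = 181/12 ÷ 29 = 181/348 = 0.520114… → 0.520.

0.520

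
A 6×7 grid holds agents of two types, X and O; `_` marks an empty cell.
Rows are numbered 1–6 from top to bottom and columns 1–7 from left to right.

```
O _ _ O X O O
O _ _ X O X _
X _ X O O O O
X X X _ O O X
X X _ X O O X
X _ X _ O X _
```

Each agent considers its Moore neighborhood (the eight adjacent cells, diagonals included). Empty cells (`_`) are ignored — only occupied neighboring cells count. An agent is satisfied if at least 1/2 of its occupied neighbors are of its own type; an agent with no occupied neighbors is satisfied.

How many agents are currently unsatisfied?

7

(1,1)O 1/1 ✓
(1,4)O 1/3 ✗
(1,5)X 2/5 ✗
(1,6)O 2/4 ✓
(1,7)O 1/2 ✓
(2,1)O 1/2 ✓
(2,4)X 2/6 ✗
(2,5)O 5/8 ✓
(2,6)X 1/7 ✗
(3,1)X 2/3 ✓
(3,3)X 3/4 ✓
(3,4)O 3/6 ✓
(3,5)O 5/7 ✓
(3,6)O 5/7 ✓
(3,7)O 2/4 ✓
(4,1)X 4/4 ✓
(4,2)X 6/6 ✓
(4,3)X 4/5 ✓
(4,5)O 6/7 ✓
(4,6)O 6/8 ✓
(4,7)X 1/5 ✗
(5,1)X 4/4 ✓
(5,2)X 6/6 ✓
(5,4)X 2/5 ✗
(5,5)O 4/6 ✓
(5,6)O 4/7 ✓
(5,7)X 2/4 ✓
(6,1)X 2/2 ✓
(6,3)X 2/2 ✓
(6,5)O 2/4 ✓
(6,6)X 1/4 ✗
Unsatisfied: (1,4), (1,5), (2,4), (2,6), (4,7), (5,4), (6,6) — 7 in total.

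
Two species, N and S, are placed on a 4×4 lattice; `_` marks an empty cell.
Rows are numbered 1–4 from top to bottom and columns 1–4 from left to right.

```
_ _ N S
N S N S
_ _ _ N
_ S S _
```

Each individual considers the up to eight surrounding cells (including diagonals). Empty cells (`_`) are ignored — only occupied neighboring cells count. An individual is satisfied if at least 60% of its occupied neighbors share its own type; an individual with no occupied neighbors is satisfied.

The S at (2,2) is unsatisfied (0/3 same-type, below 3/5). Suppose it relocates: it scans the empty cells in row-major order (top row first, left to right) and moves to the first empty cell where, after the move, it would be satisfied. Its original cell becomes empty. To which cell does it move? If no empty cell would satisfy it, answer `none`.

Vacating (2,2). Empty cells in order:
  (1,1): 0/1 same-type → still unsatisfied.
  (1,2): 0/3 same-type → still unsatisfied.
  (3,1): 1/2 same-type → still unsatisfied.
  (3,2): 2/4 same-type → still unsatisfied.
  (3,3): 3/5 same-type → satisfied — stop here.

(3,3)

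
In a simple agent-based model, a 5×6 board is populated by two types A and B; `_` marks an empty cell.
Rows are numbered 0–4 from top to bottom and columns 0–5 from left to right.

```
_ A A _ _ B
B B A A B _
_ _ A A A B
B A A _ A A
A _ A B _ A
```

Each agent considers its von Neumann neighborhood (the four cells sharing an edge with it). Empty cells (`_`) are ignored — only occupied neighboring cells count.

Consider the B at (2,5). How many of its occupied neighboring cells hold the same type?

0

Occupied neighbors of (2,5): (3,5)=A, (2,4)=A.
Same type (B): 0 of 2.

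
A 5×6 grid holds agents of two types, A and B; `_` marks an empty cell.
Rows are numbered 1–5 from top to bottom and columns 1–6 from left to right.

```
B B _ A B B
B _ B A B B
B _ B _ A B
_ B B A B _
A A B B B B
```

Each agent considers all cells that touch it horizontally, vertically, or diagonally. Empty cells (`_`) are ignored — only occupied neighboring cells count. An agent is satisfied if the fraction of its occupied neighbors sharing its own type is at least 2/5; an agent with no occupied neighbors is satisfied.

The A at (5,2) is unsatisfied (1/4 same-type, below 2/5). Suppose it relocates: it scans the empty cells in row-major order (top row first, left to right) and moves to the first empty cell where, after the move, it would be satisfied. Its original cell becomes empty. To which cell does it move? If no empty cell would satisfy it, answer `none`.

(1,3)

Vacating (5,2). Empty cells in order:
  (1,3): 2/4 same-type → satisfied — stop here.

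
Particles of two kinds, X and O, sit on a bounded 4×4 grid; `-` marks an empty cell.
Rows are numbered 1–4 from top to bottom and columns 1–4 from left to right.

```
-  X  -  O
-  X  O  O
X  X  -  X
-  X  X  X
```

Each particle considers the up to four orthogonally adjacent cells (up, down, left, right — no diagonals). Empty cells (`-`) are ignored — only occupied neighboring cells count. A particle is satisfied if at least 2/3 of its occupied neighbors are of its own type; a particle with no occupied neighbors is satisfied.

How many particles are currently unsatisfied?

2

Row 1: (1,2)X 1/1 ok · (1,4)O 1/1 ok
Row 2: (2,2)X 2/3 ok · (2,3)O 1/2 unhappy · (2,4)O 2/3 ok
Row 3: (3,1)X 1/1 ok · (3,2)X 3/3 ok · (3,4)X 1/2 unhappy
Row 4: (4,2)X 2/2 ok · (4,3)X 2/2 ok · (4,4)X 2/2 ok
Unsatisfied: (2,3), (3,4) — 2 in total.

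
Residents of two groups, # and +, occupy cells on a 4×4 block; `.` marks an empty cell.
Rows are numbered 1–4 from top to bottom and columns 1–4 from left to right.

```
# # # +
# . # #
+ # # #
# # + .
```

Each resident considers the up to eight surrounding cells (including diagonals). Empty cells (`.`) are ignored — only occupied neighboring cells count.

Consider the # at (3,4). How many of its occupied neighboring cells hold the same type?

Occupied neighbors of (3,4): (2,3)=#, (2,4)=#, (3,3)=#, (4,3)=+.
Same type (#): 3 of 4.

3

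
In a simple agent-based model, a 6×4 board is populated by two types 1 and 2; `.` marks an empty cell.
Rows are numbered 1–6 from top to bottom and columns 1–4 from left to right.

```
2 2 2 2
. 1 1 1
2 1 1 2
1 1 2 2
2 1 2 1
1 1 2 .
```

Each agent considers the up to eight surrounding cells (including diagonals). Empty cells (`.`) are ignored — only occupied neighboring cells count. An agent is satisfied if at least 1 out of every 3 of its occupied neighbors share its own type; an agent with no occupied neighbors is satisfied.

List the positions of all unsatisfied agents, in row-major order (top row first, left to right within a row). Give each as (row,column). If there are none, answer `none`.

(3,1), (5,1), (5,4), (6,3)

Row 1: (1,1)2 1/2 ✓ · (1,2)2 2/4 ✓ · (1,3)2 2/5 ✓ · (1,4)2 1/3 ✓
Row 2: (2,2)1 3/7 ✓ · (2,3)1 4/8 ✓ · (2,4)1 2/5 ✓
Row 3: (3,1)2 0/4 ✗ · (3,2)1 5/7 ✓ · (3,3)1 5/8 ✓ · (3,4)2 2/5 ✓
Row 4: (4,1)1 3/5 ✓ · (4,2)1 4/8 ✓ · (4,3)2 3/8 ✓ · (4,4)2 3/5 ✓
Row 5: (5,1)2 0/5 ✗ · (5,2)1 4/8 ✓ · (5,3)2 3/7 ✓ · (5,4)1 0/4 ✗
Row 6: (6,1)1 2/3 ✓ · (6,2)1 2/5 ✓ · (6,3)2 1/4 ✗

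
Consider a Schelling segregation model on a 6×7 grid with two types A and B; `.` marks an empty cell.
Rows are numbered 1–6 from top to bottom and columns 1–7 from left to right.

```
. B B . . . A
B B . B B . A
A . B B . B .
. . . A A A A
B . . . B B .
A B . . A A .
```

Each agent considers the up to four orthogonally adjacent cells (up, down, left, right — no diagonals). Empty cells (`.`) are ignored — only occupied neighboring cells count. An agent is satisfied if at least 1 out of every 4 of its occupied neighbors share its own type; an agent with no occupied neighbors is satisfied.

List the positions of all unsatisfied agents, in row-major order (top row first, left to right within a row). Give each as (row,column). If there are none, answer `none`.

(3,1), (3,6), (5,1), (6,1), (6,2)

(1,2)B 2/2 ✓
(1,3)B 1/1 ✓
(1,7)A 1/1 ✓
(2,1)B 1/2 ✓
(2,2)B 2/2 ✓
(2,4)B 2/2 ✓
(2,5)B 1/1 ✓
(2,7)A 1/1 ✓
(3,1)A 0/1 ✗
(3,3)B 1/1 ✓
(3,4)B 2/3 ✓
(3,6)B 0/1 ✗
(4,4)A 1/2 ✓
(4,5)A 2/3 ✓
(4,6)A 2/4 ✓
(4,7)A 1/1 ✓
(5,1)B 0/1 ✗
(5,5)B 1/3 ✓
(5,6)B 1/3 ✓
(6,1)A 0/2 ✗
(6,2)B 0/1 ✗
(6,5)A 1/2 ✓
(6,6)A 1/2 ✓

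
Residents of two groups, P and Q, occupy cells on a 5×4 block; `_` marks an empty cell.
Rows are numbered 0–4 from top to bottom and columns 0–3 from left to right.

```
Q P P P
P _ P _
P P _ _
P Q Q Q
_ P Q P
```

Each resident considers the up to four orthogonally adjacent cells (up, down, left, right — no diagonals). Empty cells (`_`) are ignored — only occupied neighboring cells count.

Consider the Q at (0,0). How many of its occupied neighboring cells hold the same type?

Occupied neighbors of (0,0): (1,0)=P, (0,1)=P.
Same type (Q): 0 of 2.

0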